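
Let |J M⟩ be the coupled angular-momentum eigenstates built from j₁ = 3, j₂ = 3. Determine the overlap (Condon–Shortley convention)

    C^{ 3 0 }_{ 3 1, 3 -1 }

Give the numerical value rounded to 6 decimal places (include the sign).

-0.408248  (= −√(1/6))

j₁+j₂−J=3  J+j₁−j₂=3  J−j₁+j₂=3  j₁+j₂+J+1=10
(j₁±m₁, j₂±m₂, J±M) = (4,2,2,4,3,3)
P² = 864/25
sum k=0..2:
  [0] +1/24 = 1/24
  [1] −1/8 = -1/8
  [2] +1/72 = 1/72
S = -5/72
C² = P²·S² = 1/6 ; C = -0.408248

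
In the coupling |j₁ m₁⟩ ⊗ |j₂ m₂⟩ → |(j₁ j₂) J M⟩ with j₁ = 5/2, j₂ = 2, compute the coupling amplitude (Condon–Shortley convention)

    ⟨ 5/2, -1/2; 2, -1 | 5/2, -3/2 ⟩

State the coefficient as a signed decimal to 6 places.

-0.414039

j₁+j₂−J=2  J+j₁−j₂=3  J−j₁+j₂=2  j₁+j₂+J+1=8
(j₁±m₁, j₂±m₂, J±M) = (2,3,1,3,1,4)
P² = 216/35
sum k=0..1:
  [0] +1/12 = 1/12
  [1] −1/4 = -1/4
S = -1/6
C² = P²·S² = 6/35 ; C = -0.414039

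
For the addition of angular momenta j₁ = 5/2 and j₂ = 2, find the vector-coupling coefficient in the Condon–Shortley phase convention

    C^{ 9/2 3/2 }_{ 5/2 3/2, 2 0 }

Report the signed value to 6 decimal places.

+√(5/14) = +0.597614

√[10·0!5!4!/10! · 4!1!2!2!6!3!] = √(23040/7)
  +(−1)^0/∏(0,0,1,2,4,2)! = 1/96  (running 1/96)
⟨..|..⟩ = √(23040/7)·(1/96) = +0.597614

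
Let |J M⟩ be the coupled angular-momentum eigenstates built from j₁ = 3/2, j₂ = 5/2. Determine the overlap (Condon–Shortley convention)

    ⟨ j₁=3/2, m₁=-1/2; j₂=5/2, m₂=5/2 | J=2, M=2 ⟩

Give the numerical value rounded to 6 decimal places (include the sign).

+√(10/21) ≈ +0.690066

j₁+j₂−J=2  J+j₁−j₂=1  J−j₁+j₂=3  j₁+j₂+J+1=7
(j₁±m₁, j₂±m₂, J±M) = (1,2,5,0,4,0)
P² = 480/7
sum k=2..2:
  [2] +1/12 = 1/12
S = 1/12
C² = P²·S² = 10/21 ; C = +0.690066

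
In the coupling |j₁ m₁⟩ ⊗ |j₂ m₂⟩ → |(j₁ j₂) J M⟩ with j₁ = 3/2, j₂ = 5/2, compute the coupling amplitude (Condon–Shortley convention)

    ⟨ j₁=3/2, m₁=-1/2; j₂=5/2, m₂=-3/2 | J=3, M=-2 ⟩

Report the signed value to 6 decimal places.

√[7·1!2!4!/8! · 1!2!1!4!1!5!] = √(48)
  +(−1)^0/∏(0,1,2,1,0,3)! = 1/12  (running 1/12)
  +(−1)^1/∏(1,0,1,0,1,4)! = -1/24  (running 1/24)
⟨..|..⟩ = √(48)·(1/24) = +0.288675

+√(1/12) ≈ +0.288675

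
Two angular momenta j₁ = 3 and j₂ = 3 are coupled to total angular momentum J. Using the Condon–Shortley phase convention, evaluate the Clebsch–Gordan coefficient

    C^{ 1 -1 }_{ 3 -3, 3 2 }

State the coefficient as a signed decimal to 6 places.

√[3·5!1!1!/8! · 0!6!5!1!0!2!] = √(10800/7)
  +(−1)^5/∏(5,0,1,0,0,1)! = -1/120  (running -1/120)
⟨..|..⟩ = √(10800/7)·(-1/120) = -0.327327

-0.327327  (= −√(3/28))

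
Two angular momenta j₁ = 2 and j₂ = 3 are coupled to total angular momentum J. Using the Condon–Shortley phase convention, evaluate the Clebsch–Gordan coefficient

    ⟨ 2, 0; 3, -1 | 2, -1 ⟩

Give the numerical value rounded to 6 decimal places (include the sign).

-0.377964  (= −√(1/7))

j₁+j₂−J=3  J+j₁−j₂=1  J−j₁+j₂=3  j₁+j₂+J+1=8
(j₁±m₁, j₂±m₂, J±M) = (2,2,2,4,1,3)
P² = 36/7
sum k=1..2:
  [1] −1/4 = -1/4
  [2] +1/12 = 1/12
S = -1/6
C² = P²·S² = 1/7 ; C = -0.377964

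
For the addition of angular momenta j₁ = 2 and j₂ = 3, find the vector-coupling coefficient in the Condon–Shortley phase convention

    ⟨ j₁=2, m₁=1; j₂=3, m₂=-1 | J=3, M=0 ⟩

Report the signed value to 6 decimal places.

+√(1/30) = +0.182574

j₁+j₂−J=2  J+j₁−j₂=2  J−j₁+j₂=4  j₁+j₂+J+1=9
(j₁±m₁, j₂±m₂, J±M) = (3,1,2,4,3,3)
P² = 96/5
sum k=0..1:
  [0] +1/8 = 1/8
  [1] −1/12 = -1/12
S = 1/24
C² = P²·S² = 1/30 ; C = +0.182574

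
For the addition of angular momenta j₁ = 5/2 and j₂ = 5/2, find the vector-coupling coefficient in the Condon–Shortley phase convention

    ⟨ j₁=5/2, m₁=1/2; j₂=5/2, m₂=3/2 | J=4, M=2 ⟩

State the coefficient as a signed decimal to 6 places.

-0.422577  (= −√(5/28))

j₁+j₂−J=1  J+j₁−j₂=4  J−j₁+j₂=4  j₁+j₂+J+1=10
(j₁±m₁, j₂±m₂, J±M) = (3,2,4,1,6,2)
P² = 20736/35
sum k=0..1:
  [0] +1/96 = 1/96
  [1] −1/36 = -1/36
S = -5/288
C² = P²·S² = 5/28 ; C = -0.422577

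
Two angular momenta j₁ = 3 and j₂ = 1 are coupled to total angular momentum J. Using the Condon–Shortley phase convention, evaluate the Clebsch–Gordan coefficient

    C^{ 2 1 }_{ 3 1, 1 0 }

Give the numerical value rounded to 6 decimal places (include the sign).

-0.617213  (= −√(8/21))

√[5·2!4!0!/7! · 4!2!1!1!3!1!] = √(96/7)
  +(−1)^1/∏(1,1,1,0,3,0)! = -1/6  (running -1/6)
⟨..|..⟩ = √(96/7)·(-1/6) = -0.617213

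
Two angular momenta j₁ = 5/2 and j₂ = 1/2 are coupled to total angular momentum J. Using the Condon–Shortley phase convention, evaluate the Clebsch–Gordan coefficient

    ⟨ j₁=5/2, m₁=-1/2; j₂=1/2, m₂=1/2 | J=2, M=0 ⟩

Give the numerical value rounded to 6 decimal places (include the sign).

√[5·1!4!0!/6! · 2!3!1!0!2!2!] = √(8)
  +(−1)^1/∏(1,0,2,0,2,0)! = -1/4  (running -1/4)
⟨..|..⟩ = √(8)·(-1/4) = -0.707107

-0.707107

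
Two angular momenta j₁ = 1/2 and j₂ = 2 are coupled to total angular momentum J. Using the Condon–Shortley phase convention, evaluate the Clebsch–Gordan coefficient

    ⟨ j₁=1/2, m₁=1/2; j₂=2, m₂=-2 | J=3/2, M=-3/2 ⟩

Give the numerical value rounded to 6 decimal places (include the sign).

+√(4/5) = +0.894427

√[4·1!0!3!/5! · 1!0!0!4!0!3!] = √(144/5)
  +(−1)^0/∏(0,1,0,0,0,3)! = 1/6  (running 1/6)
⟨..|..⟩ = √(144/5)·(1/6) = +0.894427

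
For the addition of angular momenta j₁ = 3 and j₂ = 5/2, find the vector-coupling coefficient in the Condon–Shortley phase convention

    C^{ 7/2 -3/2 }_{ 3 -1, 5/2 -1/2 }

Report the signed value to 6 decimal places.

triangle: 2!*4!*3!/10! = 288/3628800
(j±m)!: 2!*4!*2!*3!*2!*5! = 138240
prefactor² = (2J+1)*Δ*N² = 3072/35
  k=0: +1/(0!*2!*4!*2!*0!*1!) = 1/96
  k=1: −1/(1!*1!*3!*1!*1!*2!) = -1/12
  k=2: +1/(2!*0!*2!*0!*2!*3!) = 1/48
Σ = -5/96  ⇒  CG² = 3072/35*(-5/96)² = 5/21
CG = −√(5/21) = -0.487950

-0.487950  (= −√(5/21))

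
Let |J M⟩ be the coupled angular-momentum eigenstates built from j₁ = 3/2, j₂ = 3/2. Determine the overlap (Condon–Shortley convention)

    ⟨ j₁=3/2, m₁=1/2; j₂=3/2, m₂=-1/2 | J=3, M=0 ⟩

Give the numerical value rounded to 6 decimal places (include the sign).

j₁+j₂−J=0  J+j₁−j₂=3  J−j₁+j₂=3  j₁+j₂+J+1=7
(j₁±m₁, j₂±m₂, J±M) = (2,1,1,2,3,3)
P² = 36/5
sum k=0..0:
  [0] +1/4 = 1/4
S = 1/4
C² = P²·S² = 9/20 ; C = +0.670820

+0.670820  (= +√(9/20))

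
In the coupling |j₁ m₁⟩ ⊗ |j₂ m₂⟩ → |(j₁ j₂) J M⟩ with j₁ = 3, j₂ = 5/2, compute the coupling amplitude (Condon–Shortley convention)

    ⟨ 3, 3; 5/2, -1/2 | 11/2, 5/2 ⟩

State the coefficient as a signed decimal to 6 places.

+0.246183

triangle: 0!·6!·5!/12! = 86400/479001600
(j±m)!: 6!·0!·2!·3!·8!·3! = 2090188800
prefactor² = (2J+1)·Δ·N² = 49766400/11
  k=0: +1/(0!·0!·0!·2!·6!·3!) = 1/8640
Σ = 1/8640  ⇒  CG² = 49766400/11·1/8640² = 2/33
CG = +√(2/33) = +0.246183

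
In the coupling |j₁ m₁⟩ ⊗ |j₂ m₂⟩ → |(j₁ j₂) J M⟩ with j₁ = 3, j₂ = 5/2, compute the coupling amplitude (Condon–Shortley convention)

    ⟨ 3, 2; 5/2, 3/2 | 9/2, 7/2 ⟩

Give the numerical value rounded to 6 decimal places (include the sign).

j₁+j₂−J=1  J+j₁−j₂=5  J−j₁+j₂=4  j₁+j₂+J+1=11
(j₁±m₁, j₂±m₂, J±M) = (5,1,4,1,8,1)
P² = 921600/11
sum k=0..1:
  [0] +1/576 = 1/576
  [1] −1/720 = -1/720
S = 1/2880
C² = P²·S² = 1/99 ; C = +0.100504

+√(1/99) ≈ +0.100504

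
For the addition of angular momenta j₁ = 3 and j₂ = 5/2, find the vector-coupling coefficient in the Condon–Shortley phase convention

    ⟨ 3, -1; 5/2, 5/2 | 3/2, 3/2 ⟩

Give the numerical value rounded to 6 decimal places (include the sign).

j₁+j₂−J=4  J+j₁−j₂=2  J−j₁+j₂=1  j₁+j₂+J+1=8
(j₁±m₁, j₂±m₂, J±M) = (2,4,5,0,3,0)
P² = 1152/7
sum k=4..4:
  [4] +1/48 = 1/48
S = 1/48
C² = P²·S² = 1/14 ; C = +0.267261

+0.267261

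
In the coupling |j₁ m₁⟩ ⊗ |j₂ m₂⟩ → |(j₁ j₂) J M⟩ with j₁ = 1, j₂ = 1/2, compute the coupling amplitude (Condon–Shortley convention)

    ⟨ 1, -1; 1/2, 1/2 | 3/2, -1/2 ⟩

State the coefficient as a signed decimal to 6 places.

+0.577350  (= +√(1/3))

√[4·0!2!1!/4! · 0!2!1!0!1!2!] = √(4/3)
  +(−1)^0/∏(0,0,2,1,0,0)! = 1/2  (running 1/2)
⟨..|..⟩ = √(4/3)·(1/2) = +0.577350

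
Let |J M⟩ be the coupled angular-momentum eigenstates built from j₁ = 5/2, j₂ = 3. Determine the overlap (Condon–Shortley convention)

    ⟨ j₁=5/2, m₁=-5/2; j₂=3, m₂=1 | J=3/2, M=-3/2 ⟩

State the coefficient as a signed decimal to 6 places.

+0.267261  (= +√(1/14))

√[4·4!1!2!/8! · 0!5!4!2!0!3!] = √(1152/7)
  +(−1)^4/∏(4,0,1,0,0,2)! = 1/48  (running 1/48)
⟨..|..⟩ = √(1152/7)·(1/48) = +0.267261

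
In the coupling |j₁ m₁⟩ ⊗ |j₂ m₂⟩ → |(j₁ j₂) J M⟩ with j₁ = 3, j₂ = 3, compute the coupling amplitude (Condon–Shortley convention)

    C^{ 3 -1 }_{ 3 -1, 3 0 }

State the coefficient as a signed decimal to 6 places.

+0.408248  (= +√(1/6))

triangle: 3!*3!*3!/10! = 216/3628800
(j±m)!: 2!*4!*3!*3!*2!*4! = 82944
prefactor² = (2J+1)*Δ*N² = 864/25
  k=1: −1/(1!*2!*3!*2!*0!*1!) = -1/24
  k=2: +1/(2!*1!*2!*1!*1!*2!) = 1/8
  k=3: −1/(3!*0!*1!*0!*2!*3!) = -1/72
Σ = 5/72  ⇒  CG² = 864/25*5/72² = 1/6
CG = +√(1/6) = +0.408248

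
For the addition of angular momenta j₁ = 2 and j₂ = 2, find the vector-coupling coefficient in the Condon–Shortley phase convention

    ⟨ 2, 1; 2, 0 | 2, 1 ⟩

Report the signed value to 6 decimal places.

−√(1/14) = -0.267261

√[5·2!2!2!/7! · 3!1!2!2!3!1!] = √(8/7)
  +(−1)^0/∏(0,2,1,2,1,0)! = 1/4  (running 1/4)
  +(−1)^1/∏(1,1,0,1,2,1)! = -1/2  (running -1/4)
⟨..|..⟩ = √(8/7)·(-1/4) = -0.267261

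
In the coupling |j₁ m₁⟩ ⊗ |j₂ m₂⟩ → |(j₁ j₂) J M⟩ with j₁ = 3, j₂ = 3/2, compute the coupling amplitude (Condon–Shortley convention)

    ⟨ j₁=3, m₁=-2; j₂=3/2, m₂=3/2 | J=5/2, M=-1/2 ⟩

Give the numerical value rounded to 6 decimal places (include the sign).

+√(3/7) ≈ +0.654654

j₁+j₂−J=2  J+j₁−j₂=4  J−j₁+j₂=1  j₁+j₂+J+1=8
(j₁±m₁, j₂±m₂, J±M) = (1,5,3,0,2,3)
P² = 432/7
sum k=2..2:
  [2] +1/12 = 1/12
S = 1/12
C² = P²·S² = 3/7 ; C = +0.654654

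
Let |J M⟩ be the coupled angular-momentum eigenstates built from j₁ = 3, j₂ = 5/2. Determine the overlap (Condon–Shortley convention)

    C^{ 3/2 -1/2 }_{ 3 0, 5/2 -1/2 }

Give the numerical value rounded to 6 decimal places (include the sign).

+√(4/35) = +0.338062

√[4·4!2!1!/8! · 3!3!2!3!1!2!] = √(144/35)
  +(−1)^1/∏(1,3,2,1,0,0)! = -1/12  (running -1/12)
  +(−1)^2/∏(2,2,1,0,1,1)! = 1/4  (running 1/6)
⟨..|..⟩ = √(144/35)·(1/6) = +0.338062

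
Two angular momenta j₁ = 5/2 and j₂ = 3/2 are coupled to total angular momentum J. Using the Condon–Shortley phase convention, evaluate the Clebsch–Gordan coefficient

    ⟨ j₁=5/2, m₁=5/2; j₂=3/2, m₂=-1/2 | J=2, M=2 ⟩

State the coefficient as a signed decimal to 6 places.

+0.690066  (= +√(10/21))

j₁+j₂−J=2  J+j₁−j₂=3  J−j₁+j₂=1  j₁+j₂+J+1=7
(j₁±m₁, j₂±m₂, J±M) = (5,0,1,2,4,0)
P² = 480/7
sum k=0..0:
  [0] +1/12 = 1/12
S = 1/12
C² = P²·S² = 10/21 ; C = +0.690066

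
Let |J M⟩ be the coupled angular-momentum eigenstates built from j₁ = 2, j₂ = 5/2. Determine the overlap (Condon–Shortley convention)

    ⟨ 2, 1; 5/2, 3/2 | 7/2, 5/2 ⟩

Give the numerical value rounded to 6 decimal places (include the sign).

j₁+j₂−J=1  J+j₁−j₂=3  J−j₁+j₂=4  j₁+j₂+J+1=9
(j₁±m₁, j₂±m₂, J±M) = (3,1,4,1,6,1)
P² = 2304/7
sum k=0..1:
  [0] +1/48 = 1/48
  [1] −1/36 = -1/36
S = -1/144
C² = P²·S² = 1/63 ; C = -0.125988

−√(1/63) = -0.125988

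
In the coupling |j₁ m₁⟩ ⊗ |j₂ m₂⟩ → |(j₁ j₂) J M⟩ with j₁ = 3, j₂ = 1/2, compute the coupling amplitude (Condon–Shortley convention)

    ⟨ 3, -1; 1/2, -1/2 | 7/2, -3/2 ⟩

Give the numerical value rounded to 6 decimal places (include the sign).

√[8·0!6!1!/8! · 2!4!0!1!2!5!] = √(11520/7)
  +(−1)^0/∏(0,0,4,0,2,1)! = 1/48  (running 1/48)
⟨..|..⟩ = √(11520/7)·(1/48) = +0.845154

+0.845154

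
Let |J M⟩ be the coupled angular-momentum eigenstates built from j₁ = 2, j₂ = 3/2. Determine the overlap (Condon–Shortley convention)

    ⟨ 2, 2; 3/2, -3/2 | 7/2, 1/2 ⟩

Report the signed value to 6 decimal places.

j₁+j₂−J=0  J+j₁−j₂=4  J−j₁+j₂=3  j₁+j₂+J+1=8
(j₁±m₁, j₂±m₂, J±M) = (4,0,0,3,4,3)
P² = 20736/35
sum k=0..0:
  [0] +1/144 = 1/144
S = 1/144
C² = P²·S² = 1/35 ; C = +0.169031

+√(1/35) ≈ +0.169031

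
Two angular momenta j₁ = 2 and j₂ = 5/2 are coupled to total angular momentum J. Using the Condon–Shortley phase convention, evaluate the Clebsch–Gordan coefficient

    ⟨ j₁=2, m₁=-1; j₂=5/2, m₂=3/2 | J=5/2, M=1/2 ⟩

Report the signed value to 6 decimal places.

triangle: 2!·2!·3!/8! = 24/40320
(j±m)!: 1!·3!·4!·1!·3!·2! = 1728
prefactor² = (2J+1)·Δ·N² = 216/35
  k=1: −1/(1!·1!·2!·3!·0!·0!) = -1/12
  k=2: +1/(2!·0!·1!·2!·1!·1!) = 1/4
Σ = 1/6  ⇒  CG² = 216/35·1/6² = 6/35
CG = +√(6/35) = +0.414039

+√(6/35) ≈ +0.414039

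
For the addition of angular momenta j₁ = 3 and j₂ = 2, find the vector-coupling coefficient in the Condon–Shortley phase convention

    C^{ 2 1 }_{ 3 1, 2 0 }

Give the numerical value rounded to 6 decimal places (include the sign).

triangle: 3!·3!·1!/8! = 36/40320
(j±m)!: 4!·2!·2!·2!·3!·1! = 1152
prefactor² = (2J+1)·Δ·N² = 36/7
  k=1: −1/(1!·2!·1!·1!·2!·0!) = -1/4
  k=2: +1/(2!·1!·0!·0!·3!·1!) = 1/12
Σ = -1/6  ⇒  CG² = 36/7·(-1/6)² = 1/7
CG = −√(1/7) = -0.377964

-0.377964  (= −√(1/7))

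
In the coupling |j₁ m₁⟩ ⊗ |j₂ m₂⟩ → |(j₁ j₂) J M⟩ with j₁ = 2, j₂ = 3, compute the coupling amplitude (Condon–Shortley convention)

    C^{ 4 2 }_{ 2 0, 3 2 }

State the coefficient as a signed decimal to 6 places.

√[9·1!3!5!/10! · 2!2!5!1!6!2!] = √(8640/7)
  +(−1)^0/∏(0,1,2,5,1,0)! = 1/240  (running 1/240)
  +(−1)^1/∏(1,0,1,4,2,1)! = -1/48  (running -1/60)
⟨..|..⟩ = √(8640/7)·(-1/60) = -0.585540

−√(12/35) = -0.585540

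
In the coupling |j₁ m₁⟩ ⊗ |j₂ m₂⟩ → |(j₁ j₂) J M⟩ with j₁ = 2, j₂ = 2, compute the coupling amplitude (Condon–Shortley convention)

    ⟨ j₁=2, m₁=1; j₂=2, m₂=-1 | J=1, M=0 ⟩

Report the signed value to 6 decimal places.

triangle: 3!×1!×1!/6! = 6/720
(j±m)!: 3!×1!×1!×3!×1!×1! = 36
prefactor² = (2J+1)×Δ×N² = 9/10
  k=0: +1/(0!×3!×1!×1!×0!×0!) = 1/6
  k=1: −1/(1!×2!×0!×0!×1!×1!) = -1/2
Σ = -1/3  ⇒  CG² = 9/10×(-1/3)² = 1/10
CG = −√(1/10) = -0.316228

-0.316228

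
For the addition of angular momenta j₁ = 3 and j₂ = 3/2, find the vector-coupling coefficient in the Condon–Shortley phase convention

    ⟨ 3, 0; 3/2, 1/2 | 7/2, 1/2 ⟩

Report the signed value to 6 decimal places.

−√(2/21) ≈ -0.308607

triangle: 1!·5!·2!/9! = 240/362880
(j±m)!: 3!·3!·2!·1!·4!·3! = 10368
prefactor² = (2J+1)·Δ·N² = 384/7
  k=0: +1/(0!·1!·3!·2!·2!·0!) = 1/24
  k=1: −1/(1!·0!·2!·1!·3!·1!) = -1/12
Σ = -1/24  ⇒  CG² = 384/7·(-1/24)² = 2/21
CG = −√(2/21) = -0.308607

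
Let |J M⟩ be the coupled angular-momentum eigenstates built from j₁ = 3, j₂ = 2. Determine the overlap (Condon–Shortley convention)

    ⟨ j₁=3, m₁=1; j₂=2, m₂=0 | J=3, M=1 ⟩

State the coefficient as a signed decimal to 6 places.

-0.387298

√[7·2!4!2!/9! · 4!2!2!2!4!2!] = √(256/15)
  +(−1)^0/∏(0,2,2,2,2,0)! = 1/16  (running 1/16)
  +(−1)^1/∏(1,1,1,1,3,1)! = -1/6  (running -5/48)
  +(−1)^2/∏(2,0,0,0,4,2)! = 1/96  (running -3/32)
⟨..|..⟩ = √(256/15)·(-3/32) = -0.387298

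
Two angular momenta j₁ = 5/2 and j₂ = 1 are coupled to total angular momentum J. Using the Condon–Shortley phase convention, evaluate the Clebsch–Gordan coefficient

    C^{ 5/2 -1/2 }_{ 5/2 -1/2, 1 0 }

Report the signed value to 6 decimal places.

j₁+j₂−J=1  J+j₁−j₂=4  J−j₁+j₂=1  j₁+j₂+J+1=7
(j₁±m₁, j₂±m₂, J±M) = (2,3,1,1,2,3)
P² = 144/35
sum k=0..1:
  [0] +1/6 = 1/6
  [1] −1/4 = -1/4
S = -1/12
C² = P²·S² = 1/35 ; C = -0.169031

-0.169031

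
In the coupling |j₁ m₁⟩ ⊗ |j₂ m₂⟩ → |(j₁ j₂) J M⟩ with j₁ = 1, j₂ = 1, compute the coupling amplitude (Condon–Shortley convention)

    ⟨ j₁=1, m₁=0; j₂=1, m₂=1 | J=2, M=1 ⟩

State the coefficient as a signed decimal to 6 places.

triangle: 0!·2!·2!/5! = 4/120
(j±m)!: 1!·1!·2!·0!·3!·1! = 12
prefactor² = (2J+1)·Δ·N² = 2
  k=0: +1/(0!·0!·1!·2!·1!·0!) = 1/2
Σ = 1/2  ⇒  CG² = 2·1/2² = 1/2
CG = +√(1/2) = +0.707107

+0.707107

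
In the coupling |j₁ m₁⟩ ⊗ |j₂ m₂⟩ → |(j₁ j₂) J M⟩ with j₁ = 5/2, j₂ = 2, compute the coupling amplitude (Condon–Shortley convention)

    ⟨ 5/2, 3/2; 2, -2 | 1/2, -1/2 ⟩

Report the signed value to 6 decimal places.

+√(1/15) ≈ +0.258199

j₁+j₂−J=4  J+j₁−j₂=1  J−j₁+j₂=0  j₁+j₂+J+1=6
(j₁±m₁, j₂±m₂, J±M) = (4,1,0,4,0,1)
P² = 192/5
sum k=0..0:
  [0] +1/24 = 1/24
S = 1/24
C² = P²·S² = 1/15 ; C = +0.258199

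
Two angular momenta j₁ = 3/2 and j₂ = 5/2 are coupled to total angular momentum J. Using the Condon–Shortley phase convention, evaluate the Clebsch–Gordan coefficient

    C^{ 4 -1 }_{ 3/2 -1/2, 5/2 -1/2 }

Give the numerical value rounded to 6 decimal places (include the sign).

+0.731925  (= +√(15/28))

triangle: 0!·3!·5!/9! = 720/362880
(j±m)!: 1!·2!·2!·3!·3!·5! = 17280
prefactor² = (2J+1)·Δ·N² = 2160/7
  k=0: +1/(0!·0!·2!·2!·1!·3!) = 1/24
Σ = 1/24  ⇒  CG² = 2160/7·1/24² = 15/28
CG = +√(15/28) = +0.731925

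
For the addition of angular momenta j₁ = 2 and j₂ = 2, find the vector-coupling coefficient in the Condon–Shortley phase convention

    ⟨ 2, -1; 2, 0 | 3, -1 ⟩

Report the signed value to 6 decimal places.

-0.447214

j₁+j₂−J=1  J+j₁−j₂=3  J−j₁+j₂=3  j₁+j₂+J+1=8
(j₁±m₁, j₂±m₂, J±M) = (1,3,2,2,2,4)
P² = 36/5
sum k=0..1:
  [0] +1/12 = 1/12
  [1] −1/4 = -1/4
S = -1/6
C² = P²·S² = 1/5 ; C = -0.447214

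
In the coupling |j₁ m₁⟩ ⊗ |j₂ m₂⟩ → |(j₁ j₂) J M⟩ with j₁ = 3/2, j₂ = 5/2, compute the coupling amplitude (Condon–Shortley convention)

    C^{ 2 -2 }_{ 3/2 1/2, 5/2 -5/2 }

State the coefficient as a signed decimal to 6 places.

j₁+j₂−J=2  J+j₁−j₂=1  J−j₁+j₂=3  j₁+j₂+J+1=7
(j₁±m₁, j₂±m₂, J±M) = (2,1,0,5,0,4)
P² = 480/7
sum k=0..0:
  [0] +1/12 = 1/12
S = 1/12
C² = P²·S² = 10/21 ; C = +0.690066

+0.690066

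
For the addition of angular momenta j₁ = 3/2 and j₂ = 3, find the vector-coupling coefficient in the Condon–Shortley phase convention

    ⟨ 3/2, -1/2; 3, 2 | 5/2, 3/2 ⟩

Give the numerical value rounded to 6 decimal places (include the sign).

+0.267261

j₁+j₂−J=2  J+j₁−j₂=1  J−j₁+j₂=4  j₁+j₂+J+1=8
(j₁±m₁, j₂±m₂, J±M) = (1,2,5,1,4,1)
P² = 288/7
sum k=1..2:
  [1] −1/24 = -1/24
  [2] +1/12 = 1/12
S = 1/24
C² = P²·S² = 1/14 ; C = +0.267261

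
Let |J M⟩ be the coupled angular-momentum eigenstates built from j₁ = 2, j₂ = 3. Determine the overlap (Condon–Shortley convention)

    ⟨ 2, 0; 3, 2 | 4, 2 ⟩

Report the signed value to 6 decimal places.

√[9·1!3!5!/10! · 2!2!5!1!6!2!] = √(8640/7)
  +(−1)^0/∏(0,1,2,5,1,0)! = 1/240  (running 1/240)
  +(−1)^1/∏(1,0,1,4,2,1)! = -1/48  (running -1/60)
⟨..|..⟩ = √(8640/7)·(-1/60) = -0.585540

-0.585540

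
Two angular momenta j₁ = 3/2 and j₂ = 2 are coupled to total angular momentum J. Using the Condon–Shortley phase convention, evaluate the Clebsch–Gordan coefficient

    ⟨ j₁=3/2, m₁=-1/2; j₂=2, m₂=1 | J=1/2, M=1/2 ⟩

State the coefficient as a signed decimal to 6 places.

triangle: 3!×0!×1!/5! = 6/120
(j±m)!: 1!×2!×3!×1!×1!×0! = 12
prefactor² = (2J+1)×Δ×N² = 6/5
  k=2: +1/(2!×1!×0!×1!×0!×0!) = 1/2
Σ = 1/2  ⇒  CG² = 6/5×1/2² = 3/10
CG = +√(3/10) = +0.547723

+0.547723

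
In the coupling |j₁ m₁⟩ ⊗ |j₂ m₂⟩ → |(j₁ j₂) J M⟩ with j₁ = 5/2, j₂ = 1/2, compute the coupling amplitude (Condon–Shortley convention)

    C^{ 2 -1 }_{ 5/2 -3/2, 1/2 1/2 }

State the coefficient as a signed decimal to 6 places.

j₁+j₂−J=1  J+j₁−j₂=4  J−j₁+j₂=0  j₁+j₂+J+1=6
(j₁±m₁, j₂±m₂, J±M) = (1,4,1,0,1,3)
P² = 24
sum k=1..1:
  [1] −1/6 = -1/6
S = -1/6
C² = P²·S² = 2/3 ; C = -0.816497

−√(2/3) ≈ -0.816497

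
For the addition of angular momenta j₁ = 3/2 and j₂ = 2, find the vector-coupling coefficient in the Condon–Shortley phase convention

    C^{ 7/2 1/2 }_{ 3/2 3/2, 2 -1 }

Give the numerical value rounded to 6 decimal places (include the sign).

+0.338062  (= +√(4/35))

j₁+j₂−J=0  J+j₁−j₂=3  J−j₁+j₂=4  j₁+j₂+J+1=8
(j₁±m₁, j₂±m₂, J±M) = (3,0,1,3,4,3)
P² = 5184/35
sum k=0..0:
  [0] +1/36 = 1/36
S = 1/36
C² = P²·S² = 4/35 ; C = +0.338062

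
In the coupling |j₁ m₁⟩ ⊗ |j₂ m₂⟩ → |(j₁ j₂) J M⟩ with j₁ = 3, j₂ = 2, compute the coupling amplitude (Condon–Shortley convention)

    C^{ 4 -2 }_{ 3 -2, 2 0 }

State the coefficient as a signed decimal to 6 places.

j₁+j₂−J=1  J+j₁−j₂=5  J−j₁+j₂=3  j₁+j₂+J+1=10
(j₁±m₁, j₂±m₂, J±M) = (1,5,2,2,2,6)
P² = 8640/7
sum k=0..1:
  [0] +1/240 = 1/240
  [1] −1/48 = -1/48
S = -1/60
C² = P²·S² = 12/35 ; C = -0.585540

-0.585540  (= −√(12/35))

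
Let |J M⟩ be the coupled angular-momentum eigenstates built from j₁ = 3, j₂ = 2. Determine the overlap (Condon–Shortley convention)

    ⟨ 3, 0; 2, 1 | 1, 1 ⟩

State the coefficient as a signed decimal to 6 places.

triangle: 4!×2!×0!/7! = 48/5040
(j±m)!: 3!×3!×3!×1!×2!×0! = 432
prefactor² = (2J+1)×Δ×N² = 432/35
  k=3: −1/(3!×1!×0!×0!×2!×0!) = -1/12
Σ = -1/12  ⇒  CG² = 432/35×(-1/12)² = 3/35
CG = −√(3/35) = -0.292770

−√(3/35) = -0.292770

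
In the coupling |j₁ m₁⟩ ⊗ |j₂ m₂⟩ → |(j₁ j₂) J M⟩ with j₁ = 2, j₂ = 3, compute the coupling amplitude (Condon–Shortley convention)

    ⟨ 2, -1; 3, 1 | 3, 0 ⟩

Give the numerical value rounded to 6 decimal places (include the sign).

√[7·2!2!4!/9! · 1!3!4!2!3!3!] = √(96/5)
  +(−1)^1/∏(1,1,2,3,0,1)! = -1/12  (running -1/12)
  +(−1)^2/∏(2,0,1,2,1,2)! = 1/8  (running 1/24)
⟨..|..⟩ = √(96/5)·(1/24) = +0.182574

+0.182574  (= +√(1/30))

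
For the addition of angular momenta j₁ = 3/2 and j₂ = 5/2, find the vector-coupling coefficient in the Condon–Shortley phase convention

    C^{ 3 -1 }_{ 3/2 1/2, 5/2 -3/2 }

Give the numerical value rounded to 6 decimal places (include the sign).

j₁+j₂−J=1  J+j₁−j₂=2  J−j₁+j₂=4  j₁+j₂+J+1=8
(j₁±m₁, j₂±m₂, J±M) = (2,1,1,4,2,4)
P² = 96/5
sum k=0..1:
  [0] +1/6 = 1/6
  [1] −1/48 = -1/48
S = 7/48
C² = P²·S² = 49/120 ; C = +0.639010

+√(49/120) ≈ +0.639010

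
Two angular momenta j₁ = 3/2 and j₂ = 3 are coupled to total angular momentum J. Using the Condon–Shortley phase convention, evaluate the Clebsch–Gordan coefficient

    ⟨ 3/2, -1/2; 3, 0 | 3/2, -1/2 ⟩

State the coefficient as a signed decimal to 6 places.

+0.507093  (= +√(9/35))

√[4·3!0!3!/7! · 1!2!3!3!1!2!] = √(144/35)
  +(−1)^2/∏(2,1,0,1,0,2)! = 1/4  (running 1/4)
⟨..|..⟩ = √(144/35)·(1/4) = +0.507093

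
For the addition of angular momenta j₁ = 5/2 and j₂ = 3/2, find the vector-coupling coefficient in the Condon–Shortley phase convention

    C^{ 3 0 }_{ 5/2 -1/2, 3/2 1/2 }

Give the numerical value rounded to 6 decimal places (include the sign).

-0.447214

triangle: 1!*4!*2!/8! = 48/40320
(j±m)!: 2!*3!*2!*1!*3!*3! = 864
prefactor² = (2J+1)*Δ*N² = 36/5
  k=0: +1/(0!*1!*3!*2!*1!*0!) = 1/12
  k=1: −1/(1!*0!*2!*1!*2!*1!) = -1/4
Σ = -1/6  ⇒  CG² = 36/5*(-1/6)² = 1/5
CG = −√(1/5) = -0.447214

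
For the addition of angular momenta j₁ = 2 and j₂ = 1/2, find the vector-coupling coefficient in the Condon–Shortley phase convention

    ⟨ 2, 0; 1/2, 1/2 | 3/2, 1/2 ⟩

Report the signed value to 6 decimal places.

triangle: 1!*3!*0!/5! = 6/120
(j±m)!: 2!*2!*1!*0!*2!*1! = 8
prefactor² = (2J+1)*Δ*N² = 8/5
  k=1: −1/(1!*0!*1!*0!*2!*0!) = -1/2
Σ = -1/2  ⇒  CG² = 8/5*(-1/2)² = 2/5
CG = −√(2/5) = -0.632456

-0.632456  (= −√(2/5))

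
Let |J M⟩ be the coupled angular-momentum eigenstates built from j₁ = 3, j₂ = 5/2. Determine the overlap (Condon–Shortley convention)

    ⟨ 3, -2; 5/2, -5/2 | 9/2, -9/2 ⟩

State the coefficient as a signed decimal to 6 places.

+√(5/11) = +0.674200

triangle: 1!×5!×4!/11! = 2880/39916800
(j±m)!: 1!×5!×0!×5!×0!×9! = 5225472000
prefactor² = (2J+1)×Δ×N² = 41472000/11
  k=0: +1/(0!×1!×5!×0!×0!×4!) = 1/2880
Σ = 1/2880  ⇒  CG² = 41472000/11×1/2880² = 5/11
CG = +√(5/11) = +0.674200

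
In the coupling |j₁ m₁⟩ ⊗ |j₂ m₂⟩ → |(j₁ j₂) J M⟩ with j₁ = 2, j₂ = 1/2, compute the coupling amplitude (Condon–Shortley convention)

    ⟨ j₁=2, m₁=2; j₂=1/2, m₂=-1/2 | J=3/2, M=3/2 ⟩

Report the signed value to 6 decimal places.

√[4·1!3!0!/5! · 4!0!0!1!3!0!] = √(144/5)
  +(−1)^0/∏(0,1,0,0,3,0)! = 1/6  (running 1/6)
⟨..|..⟩ = √(144/5)·(1/6) = +0.894427

+√(4/5) ≈ +0.894427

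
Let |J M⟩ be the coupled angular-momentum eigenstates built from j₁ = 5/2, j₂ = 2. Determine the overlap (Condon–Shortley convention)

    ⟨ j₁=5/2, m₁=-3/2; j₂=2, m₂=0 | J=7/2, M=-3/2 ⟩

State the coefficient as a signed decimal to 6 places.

−√(2/7) ≈ -0.534522

√[8·1!4!3!/9! · 1!4!2!2!2!5!] = √(512/7)
  +(−1)^0/∏(0,1,4,2,0,1)! = 1/48  (running 1/48)
  +(−1)^1/∏(1,0,3,1,1,2)! = -1/12  (running -1/16)
⟨..|..⟩ = √(512/7)·(-1/16) = -0.534522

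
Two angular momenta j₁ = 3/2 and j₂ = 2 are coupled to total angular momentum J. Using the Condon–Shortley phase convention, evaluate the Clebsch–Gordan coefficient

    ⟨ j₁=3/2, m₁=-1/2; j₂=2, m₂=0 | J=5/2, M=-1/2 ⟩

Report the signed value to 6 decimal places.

√[6·1!2!3!/7! · 1!2!2!2!2!3!] = √(48/35)
  +(−1)^0/∏(0,1,2,2,0,1)! = 1/4  (running 1/4)
  +(−1)^1/∏(1,0,1,1,1,2)! = -1/2  (running -1/4)
⟨..|..⟩ = √(48/35)·(-1/4) = -0.292770

−√(3/35) = -0.292770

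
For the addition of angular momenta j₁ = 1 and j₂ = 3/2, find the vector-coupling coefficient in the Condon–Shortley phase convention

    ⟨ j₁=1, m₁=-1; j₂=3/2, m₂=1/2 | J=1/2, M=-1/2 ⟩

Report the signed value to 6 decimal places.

j₁+j₂−J=2  J+j₁−j₂=0  J−j₁+j₂=1  j₁+j₂+J+1=4
(j₁±m₁, j₂±m₂, J±M) = (0,2,2,1,0,1)
P² = 2/3
sum k=2..2:
  [2] +1/2 = 1/2
S = 1/2
C² = P²·S² = 1/6 ; C = +0.408248

+0.408248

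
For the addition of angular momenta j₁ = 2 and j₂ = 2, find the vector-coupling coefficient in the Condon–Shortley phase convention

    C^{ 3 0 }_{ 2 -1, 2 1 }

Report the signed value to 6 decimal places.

-0.632456  (= −√(2/5))

triangle: 1!×3!×3!/8! = 36/40320
(j±m)!: 1!×3!×3!×1!×3!×3! = 1296
prefactor² = (2J+1)×Δ×N² = 81/10
  k=0: +1/(0!×1!×3!×3!×0!×0!) = 1/36
  k=1: −1/(1!×0!×2!×2!×1!×1!) = -1/4
Σ = -2/9  ⇒  CG² = 81/10×(-2/9)² = 2/5
CG = −√(2/5) = -0.632456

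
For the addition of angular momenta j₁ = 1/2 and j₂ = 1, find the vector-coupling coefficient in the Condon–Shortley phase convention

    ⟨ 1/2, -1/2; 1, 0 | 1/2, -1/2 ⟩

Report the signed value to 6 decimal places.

−√(1/3) ≈ -0.577350

√[2·1!0!1!/3! · 0!1!1!1!0!1!] = √(1/3)
  +(−1)^1/∏(1,0,0,0,0,1)! = -1  (running -1)
⟨..|..⟩ = √(1/3)·(-1) = -0.577350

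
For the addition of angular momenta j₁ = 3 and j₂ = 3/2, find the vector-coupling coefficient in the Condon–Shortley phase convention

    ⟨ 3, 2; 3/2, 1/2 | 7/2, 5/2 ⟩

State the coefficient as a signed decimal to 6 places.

j₁+j₂−J=1  J+j₁−j₂=5  J−j₁+j₂=2  j₁+j₂+J+1=9
(j₁±m₁, j₂±m₂, J±M) = (5,1,2,1,6,1)
P² = 6400/7
sum k=0..1:
  [0] +1/48 = 1/48
  [1] −1/120 = -1/120
S = 1/80
C² = P²·S² = 1/7 ; C = +0.377964

+0.377964  (= +√(1/7))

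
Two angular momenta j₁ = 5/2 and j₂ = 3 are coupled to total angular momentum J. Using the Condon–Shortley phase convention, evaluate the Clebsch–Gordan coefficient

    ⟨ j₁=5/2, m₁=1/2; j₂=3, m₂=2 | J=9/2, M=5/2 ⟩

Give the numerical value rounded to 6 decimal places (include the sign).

−√(49/198) = -0.497468

triangle: 1!×4!×5!/11! = 2880/39916800
(j±m)!: 3!×2!×5!×1!×7!×2! = 14515200
prefactor² = (2J+1)×Δ×N² = 115200/11
  k=0: +1/(0!×1!×2!×5!×2!×0!) = 1/480
  k=1: −1/(1!×0!×1!×4!×3!×1!) = -1/144
Σ = -7/1440  ⇒  CG² = 115200/11×(-7/1440)² = 49/198
CG = −√(49/198) = -0.497468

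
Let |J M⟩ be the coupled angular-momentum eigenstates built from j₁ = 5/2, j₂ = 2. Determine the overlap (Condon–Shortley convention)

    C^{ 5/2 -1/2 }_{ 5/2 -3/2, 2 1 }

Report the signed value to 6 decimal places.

triangle: 2!·3!·2!/8! = 24/40320
(j±m)!: 1!·4!·3!·1!·2!·3! = 1728
prefactor² = (2J+1)·Δ·N² = 216/35
  k=1: −1/(1!·1!·3!·2!·0!·0!) = -1/12
  k=2: +1/(2!·0!·2!·1!·1!·1!) = 1/4
Σ = 1/6  ⇒  CG² = 216/35·1/6² = 6/35
CG = +√(6/35) = +0.414039

+0.414039  (= +√(6/35))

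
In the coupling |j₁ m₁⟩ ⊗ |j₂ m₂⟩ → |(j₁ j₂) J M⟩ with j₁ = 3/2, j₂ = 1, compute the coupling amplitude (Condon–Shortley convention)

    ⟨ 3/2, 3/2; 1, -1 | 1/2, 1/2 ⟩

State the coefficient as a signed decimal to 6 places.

triangle: 2!*1!*0!/4! = 2/24
(j±m)!: 3!*0!*0!*2!*1!*0! = 12
prefactor² = (2J+1)*Δ*N² = 2
  k=0: +1/(0!*2!*0!*0!*1!*0!) = 1/2
Σ = 1/2  ⇒  CG² = 2*1/2² = 1/2
CG = +√(1/2) = +0.707107

+0.707107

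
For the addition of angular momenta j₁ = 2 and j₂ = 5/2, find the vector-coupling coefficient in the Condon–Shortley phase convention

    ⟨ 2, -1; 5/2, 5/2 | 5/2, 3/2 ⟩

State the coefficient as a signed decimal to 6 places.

+√(3/7) = +0.654654

triangle: 2!·2!·3!/8! = 24/40320
(j±m)!: 1!·3!·5!·0!·4!·1! = 17280
prefactor² = (2J+1)·Δ·N² = 432/7
  k=2: +1/(2!·0!·1!·3!·1!·0!) = 1/12
Σ = 1/12  ⇒  CG² = 432/7·1/12² = 3/7
CG = +√(3/7) = +0.654654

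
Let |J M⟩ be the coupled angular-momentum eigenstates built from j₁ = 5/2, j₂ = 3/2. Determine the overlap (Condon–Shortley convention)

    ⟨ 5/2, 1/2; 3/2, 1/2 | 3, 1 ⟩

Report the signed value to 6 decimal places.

j₁+j₂−J=1  J+j₁−j₂=4  J−j₁+j₂=2  j₁+j₂+J+1=8
(j₁±m₁, j₂±m₂, J±M) = (3,2,2,1,4,2)
P² = 48/5
sum k=0..1:
  [0] +1/8 = 1/8
  [1] −1/6 = -1/6
S = -1/24
C² = P²·S² = 1/60 ; C = -0.129099

-0.129099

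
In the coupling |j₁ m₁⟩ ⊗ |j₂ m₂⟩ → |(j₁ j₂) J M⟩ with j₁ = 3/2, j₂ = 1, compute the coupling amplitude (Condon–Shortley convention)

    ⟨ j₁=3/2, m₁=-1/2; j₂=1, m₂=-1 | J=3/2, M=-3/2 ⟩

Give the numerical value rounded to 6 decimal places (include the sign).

√[4·1!2!1!/5! · 1!2!0!2!0!3!] = √(8/5)
  +(−1)^0/∏(0,1,2,0,0,1)! = 1/2  (running 1/2)
⟨..|..⟩ = √(8/5)·(1/2) = +0.632456

+√(2/5) ≈ +0.632456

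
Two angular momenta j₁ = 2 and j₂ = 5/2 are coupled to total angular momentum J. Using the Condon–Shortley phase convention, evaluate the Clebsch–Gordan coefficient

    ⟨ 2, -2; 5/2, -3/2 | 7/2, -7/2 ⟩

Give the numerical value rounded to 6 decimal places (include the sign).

-0.666667  (= −√(4/9))

√[8·1!3!4!/9! · 0!4!1!4!0!7!] = √(9216)
  +(−1)^1/∏(1,0,3,0,0,4)! = -1/144  (running -1/144)
⟨..|..⟩ = √(9216)·(-1/144) = -0.666667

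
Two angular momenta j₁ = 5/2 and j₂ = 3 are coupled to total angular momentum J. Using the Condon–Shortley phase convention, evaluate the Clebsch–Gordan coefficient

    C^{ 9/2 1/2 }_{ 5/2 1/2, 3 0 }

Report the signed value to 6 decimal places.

√[10·1!4!5!/11! · 3!2!3!3!5!4!] = √(69120/77)
  +(−1)^0/∏(0,1,2,3,2,2)! = 1/48  (running 1/48)
  +(−1)^1/∏(1,0,1,2,3,3)! = -1/72  (running 1/144)
⟨..|..⟩ = √(69120/77)·(1/144) = +0.208063

+√(10/231) = +0.208063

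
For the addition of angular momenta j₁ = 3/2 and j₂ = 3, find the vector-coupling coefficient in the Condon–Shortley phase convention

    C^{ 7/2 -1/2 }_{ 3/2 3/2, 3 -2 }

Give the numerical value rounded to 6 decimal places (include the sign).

triangle: 1!×2!×5!/9! = 240/362880
(j±m)!: 3!×0!×1!×5!×3!×4! = 103680
prefactor² = (2J+1)×Δ×N² = 3840/7
  k=0: +1/(0!×1!×0!×1!×2!×4!) = 1/48
Σ = 1/48  ⇒  CG² = 3840/7×1/48² = 5/21
CG = +√(5/21) = +0.487950

+0.487950  (= +√(5/21))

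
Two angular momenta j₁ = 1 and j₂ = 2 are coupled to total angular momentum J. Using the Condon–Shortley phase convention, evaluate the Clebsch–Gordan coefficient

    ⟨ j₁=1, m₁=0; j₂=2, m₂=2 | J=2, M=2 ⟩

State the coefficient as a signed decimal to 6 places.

j₁+j₂−J=1  J+j₁−j₂=1  J−j₁+j₂=3  j₁+j₂+J+1=6
(j₁±m₁, j₂±m₂, J±M) = (1,1,4,0,4,0)
P² = 24
sum k=1..1:
  [1] −1/6 = -1/6
S = -1/6
C² = P²·S² = 2/3 ; C = -0.816497

-0.816497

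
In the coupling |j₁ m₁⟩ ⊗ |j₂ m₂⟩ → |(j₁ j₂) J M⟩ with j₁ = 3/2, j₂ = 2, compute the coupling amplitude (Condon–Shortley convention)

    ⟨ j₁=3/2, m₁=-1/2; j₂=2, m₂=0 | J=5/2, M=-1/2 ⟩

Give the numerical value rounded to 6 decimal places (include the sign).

-0.292770

triangle: 1!·2!·3!/7! = 12/5040
(j±m)!: 1!·2!·2!·2!·2!·3! = 96
prefactor² = (2J+1)·Δ·N² = 48/35
  k=0: +1/(0!·1!·2!·2!·0!·1!) = 1/4
  k=1: −1/(1!·0!·1!·1!·1!·2!) = -1/2
Σ = -1/4  ⇒  CG² = 48/35·(-1/4)² = 3/35
CG = −√(3/35) = -0.292770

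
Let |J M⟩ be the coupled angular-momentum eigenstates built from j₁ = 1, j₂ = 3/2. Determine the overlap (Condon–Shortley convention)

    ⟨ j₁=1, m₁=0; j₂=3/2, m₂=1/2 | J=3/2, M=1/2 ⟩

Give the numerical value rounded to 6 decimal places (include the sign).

−√(1/15) ≈ -0.258199

triangle: 1!*1!*2!/5! = 2/120
(j±m)!: 1!*1!*2!*1!*2!*1! = 4
prefactor² = (2J+1)*Δ*N² = 4/15
  k=0: +1/(0!*1!*1!*2!*0!*0!) = 1/2
  k=1: −1/(1!*0!*0!*1!*1!*1!) = -1
Σ = -1/2  ⇒  CG² = 4/15*(-1/2)² = 1/15
CG = −√(1/15) = -0.258199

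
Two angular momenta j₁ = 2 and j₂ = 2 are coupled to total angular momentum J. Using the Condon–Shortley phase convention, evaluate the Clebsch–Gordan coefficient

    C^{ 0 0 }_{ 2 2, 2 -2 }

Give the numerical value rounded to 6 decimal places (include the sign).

triangle: 4!×0!×0!/5! = 24/120
(j±m)!: 4!×0!×0!×4!×0!×0! = 576
prefactor² = (2J+1)×Δ×N² = 576/5
  k=0: +1/(0!×4!×0!×0!×0!×0!) = 1/24
Σ = 1/24  ⇒  CG² = 576/5×1/24² = 1/5
CG = +√(1/5) = +0.447214

+√(1/5) = +0.447214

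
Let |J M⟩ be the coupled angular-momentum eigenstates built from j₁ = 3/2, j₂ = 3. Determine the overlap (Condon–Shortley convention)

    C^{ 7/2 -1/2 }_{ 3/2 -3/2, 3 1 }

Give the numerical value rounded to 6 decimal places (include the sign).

-0.617213

triangle: 1!*2!*5!/9! = 240/362880
(j±m)!: 0!*3!*4!*2!*3!*4! = 41472
prefactor² = (2J+1)*Δ*N² = 1536/7
  k=1: −1/(1!*0!*2!*3!*0!*2!) = -1/24
Σ = -1/24  ⇒  CG² = 1536/7*(-1/24)² = 8/21
CG = −√(8/21) = -0.617213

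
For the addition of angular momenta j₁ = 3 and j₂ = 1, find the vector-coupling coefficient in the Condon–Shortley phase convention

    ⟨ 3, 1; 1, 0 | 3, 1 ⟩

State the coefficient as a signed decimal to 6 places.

j₁+j₂−J=1  J+j₁−j₂=5  J−j₁+j₂=1  j₁+j₂+J+1=8
(j₁±m₁, j₂±m₂, J±M) = (4,2,1,1,4,2)
P² = 48
sum k=0..1:
  [0] +1/12 = 1/12
  [1] −1/24 = -1/24
S = 1/24
C² = P²·S² = 1/12 ; C = +0.288675

+√(1/12) = +0.288675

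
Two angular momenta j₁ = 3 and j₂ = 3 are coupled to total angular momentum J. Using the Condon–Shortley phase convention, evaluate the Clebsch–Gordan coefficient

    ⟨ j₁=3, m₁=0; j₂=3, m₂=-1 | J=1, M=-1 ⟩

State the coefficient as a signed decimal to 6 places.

+0.462910

triangle: 5!×1!×1!/8! = 120/40320
(j±m)!: 3!×3!×2!×4!×0!×2! = 3456
prefactor² = (2J+1)×Δ×N² = 216/7
  k=2: +1/(2!×3!×1!×0!×0!×1!) = 1/12
Σ = 1/12  ⇒  CG² = 216/7×1/12² = 3/14
CG = +√(3/14) = +0.462910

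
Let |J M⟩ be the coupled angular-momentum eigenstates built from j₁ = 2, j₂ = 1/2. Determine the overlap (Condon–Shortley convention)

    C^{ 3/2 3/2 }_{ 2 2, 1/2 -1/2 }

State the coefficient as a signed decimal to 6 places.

+√(4/5) = +0.894427

triangle: 1!×3!×0!/5! = 6/120
(j±m)!: 4!×0!×0!×1!×3!×0! = 144
prefactor² = (2J+1)×Δ×N² = 144/5
  k=0: +1/(0!×1!×0!×0!×3!×0!) = 1/6
Σ = 1/6  ⇒  CG² = 144/5×1/6² = 4/5
CG = +√(4/5) = +0.894427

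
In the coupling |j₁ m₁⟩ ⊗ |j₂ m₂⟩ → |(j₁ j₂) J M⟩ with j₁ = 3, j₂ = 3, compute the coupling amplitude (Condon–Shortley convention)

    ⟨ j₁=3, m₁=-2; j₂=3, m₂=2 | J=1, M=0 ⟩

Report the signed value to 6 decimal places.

triangle: 5!×1!×1!/8! = 120/40320
(j±m)!: 1!×5!×5!×1!×1!×1! = 14400
prefactor² = (2J+1)×Δ×N² = 900/7
  k=4: +1/(4!×1!×1!×1!×0!×0!) = 1/24
  k=5: −1/(5!×0!×0!×0!×1!×1!) = -1/120
Σ = 1/30  ⇒  CG² = 900/7×1/30² = 1/7
CG = +√(1/7) = +0.377964

+0.377964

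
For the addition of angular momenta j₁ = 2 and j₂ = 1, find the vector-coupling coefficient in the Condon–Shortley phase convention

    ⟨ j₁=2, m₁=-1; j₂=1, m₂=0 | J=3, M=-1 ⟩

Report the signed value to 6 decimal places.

j₁+j₂−J=0  J+j₁−j₂=4  J−j₁+j₂=2  j₁+j₂+J+1=7
(j₁±m₁, j₂±m₂, J±M) = (1,3,1,1,2,4)
P² = 96/5
sum k=0..0:
  [0] +1/6 = 1/6
S = 1/6
C² = P²·S² = 8/15 ; C = +0.730297

+0.730297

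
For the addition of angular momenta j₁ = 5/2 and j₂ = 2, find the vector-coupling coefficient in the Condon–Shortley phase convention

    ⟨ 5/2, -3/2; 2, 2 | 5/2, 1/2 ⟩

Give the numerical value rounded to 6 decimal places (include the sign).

+√(27/70) = +0.621059

triangle: 2!·3!·2!/8! = 24/40320
(j±m)!: 1!·4!·4!·0!·3!·2! = 6912
prefactor² = (2J+1)·Δ·N² = 864/35
  k=2: +1/(2!·0!·2!·2!·1!·0!) = 1/8
Σ = 1/8  ⇒  CG² = 864/35·1/8² = 27/70
CG = +√(27/70) = +0.621059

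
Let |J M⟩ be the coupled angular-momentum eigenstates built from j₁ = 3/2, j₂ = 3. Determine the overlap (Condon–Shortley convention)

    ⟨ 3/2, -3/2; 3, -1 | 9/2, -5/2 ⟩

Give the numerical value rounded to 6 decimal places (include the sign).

+√(5/12) ≈ +0.645497

triangle: 0!×3!×6!/10! = 4320/3628800
(j±m)!: 0!×3!×2!×4!×2!×7! = 2903040
prefactor² = (2J+1)×Δ×N² = 34560
  k=0: +1/(0!×0!×3!×2!×0!×4!) = 1/288
Σ = 1/288  ⇒  CG² = 34560×1/288² = 5/12
CG = +√(5/12) = +0.645497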